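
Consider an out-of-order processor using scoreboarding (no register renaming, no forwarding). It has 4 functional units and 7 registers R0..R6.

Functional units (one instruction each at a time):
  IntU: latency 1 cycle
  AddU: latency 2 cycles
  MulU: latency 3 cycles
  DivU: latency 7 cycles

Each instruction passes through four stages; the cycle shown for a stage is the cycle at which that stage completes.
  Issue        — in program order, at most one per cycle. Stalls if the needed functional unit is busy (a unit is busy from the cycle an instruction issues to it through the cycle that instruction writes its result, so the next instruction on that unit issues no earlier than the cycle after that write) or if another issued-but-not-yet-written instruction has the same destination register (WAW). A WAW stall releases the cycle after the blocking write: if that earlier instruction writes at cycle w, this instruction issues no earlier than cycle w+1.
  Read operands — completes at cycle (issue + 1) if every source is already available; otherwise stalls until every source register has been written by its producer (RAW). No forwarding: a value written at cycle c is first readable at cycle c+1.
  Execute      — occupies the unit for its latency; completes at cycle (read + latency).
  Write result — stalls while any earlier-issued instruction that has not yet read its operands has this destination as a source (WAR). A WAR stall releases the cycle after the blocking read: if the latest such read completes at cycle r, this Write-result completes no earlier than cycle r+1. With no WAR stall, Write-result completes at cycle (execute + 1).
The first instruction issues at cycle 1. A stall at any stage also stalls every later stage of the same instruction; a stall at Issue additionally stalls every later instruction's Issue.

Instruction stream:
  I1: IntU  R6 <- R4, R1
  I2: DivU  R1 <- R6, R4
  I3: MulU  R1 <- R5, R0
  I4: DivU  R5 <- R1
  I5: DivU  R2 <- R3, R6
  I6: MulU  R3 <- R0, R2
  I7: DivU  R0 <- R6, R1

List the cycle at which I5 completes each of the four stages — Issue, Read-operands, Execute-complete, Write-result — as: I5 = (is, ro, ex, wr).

t=1  I1 issues→IntU
t=2  I1 reads, I2 issues→DivU
t=3  I1 exec-done
t=4  I1 writes R6
t=5  I2 reads
t=12  I2 exec-done
t=13  I2 writes R1
t=14  I3 issues→MulU
t=15  I3 reads, I4 issues→DivU
t=18  I3 exec-done
t=19  I3 writes R1
t=20  I4 reads
t=27  I4 exec-done
t=28  I4 writes R5
t=29  I5 issues→DivU
t=30  I5 reads, I6 issues→MulU
t=37  I5 exec-done
t=38  I5 writes R2
t=39  I6 reads, I7 issues→DivU
t=40  I7 reads
t=42  I6 exec-done
t=43  I6 writes R3
t=47  I7 exec-done
t=48  I7 writes R0

I5 = (29, 30, 37, 38)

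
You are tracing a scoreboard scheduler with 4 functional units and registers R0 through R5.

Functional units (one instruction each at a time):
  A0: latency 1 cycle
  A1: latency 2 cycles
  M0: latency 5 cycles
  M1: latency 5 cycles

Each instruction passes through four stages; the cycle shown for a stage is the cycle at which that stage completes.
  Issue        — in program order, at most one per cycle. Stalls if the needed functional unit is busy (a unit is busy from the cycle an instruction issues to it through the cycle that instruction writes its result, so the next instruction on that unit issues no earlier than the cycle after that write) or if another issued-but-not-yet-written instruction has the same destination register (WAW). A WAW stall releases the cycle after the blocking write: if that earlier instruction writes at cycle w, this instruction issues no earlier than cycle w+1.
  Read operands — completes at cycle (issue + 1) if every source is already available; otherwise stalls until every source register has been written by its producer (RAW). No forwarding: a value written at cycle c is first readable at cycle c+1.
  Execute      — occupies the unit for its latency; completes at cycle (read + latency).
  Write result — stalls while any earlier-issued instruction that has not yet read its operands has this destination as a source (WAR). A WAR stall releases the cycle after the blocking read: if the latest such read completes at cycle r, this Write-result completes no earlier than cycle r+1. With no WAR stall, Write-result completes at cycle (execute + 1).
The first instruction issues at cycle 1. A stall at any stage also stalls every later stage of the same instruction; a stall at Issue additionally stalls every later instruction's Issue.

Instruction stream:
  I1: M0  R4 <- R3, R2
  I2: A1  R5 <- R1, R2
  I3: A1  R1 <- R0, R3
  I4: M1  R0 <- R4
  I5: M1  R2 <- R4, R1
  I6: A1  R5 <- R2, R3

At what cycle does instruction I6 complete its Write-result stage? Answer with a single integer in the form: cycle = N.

t=1  issue I1 (M0)
t=2  I1 read-ops, issue I2 (A1)
t=3  I2 read-ops
t=5  I2 finished on A1
t=6  I2→R5
t=7  I1 finished on M0, issue I3 (A1)
t=8  I1→R4, I3 read-ops, issue I4 (M1)
t=9  I4 read-ops
t=10  I3 finished on A1
t=11  I3→R1
t=14  I4 finished on M1
t=15  I4→R0
t=16  issue I5 (M1)
t=17  I5 read-ops, issue I6 (A1)
t=22  I5 finished on M1
t=23  I5→R2
t=24  I6 read-ops
t=26  I6 finished on A1
t=27  I6→R5

cycle = 27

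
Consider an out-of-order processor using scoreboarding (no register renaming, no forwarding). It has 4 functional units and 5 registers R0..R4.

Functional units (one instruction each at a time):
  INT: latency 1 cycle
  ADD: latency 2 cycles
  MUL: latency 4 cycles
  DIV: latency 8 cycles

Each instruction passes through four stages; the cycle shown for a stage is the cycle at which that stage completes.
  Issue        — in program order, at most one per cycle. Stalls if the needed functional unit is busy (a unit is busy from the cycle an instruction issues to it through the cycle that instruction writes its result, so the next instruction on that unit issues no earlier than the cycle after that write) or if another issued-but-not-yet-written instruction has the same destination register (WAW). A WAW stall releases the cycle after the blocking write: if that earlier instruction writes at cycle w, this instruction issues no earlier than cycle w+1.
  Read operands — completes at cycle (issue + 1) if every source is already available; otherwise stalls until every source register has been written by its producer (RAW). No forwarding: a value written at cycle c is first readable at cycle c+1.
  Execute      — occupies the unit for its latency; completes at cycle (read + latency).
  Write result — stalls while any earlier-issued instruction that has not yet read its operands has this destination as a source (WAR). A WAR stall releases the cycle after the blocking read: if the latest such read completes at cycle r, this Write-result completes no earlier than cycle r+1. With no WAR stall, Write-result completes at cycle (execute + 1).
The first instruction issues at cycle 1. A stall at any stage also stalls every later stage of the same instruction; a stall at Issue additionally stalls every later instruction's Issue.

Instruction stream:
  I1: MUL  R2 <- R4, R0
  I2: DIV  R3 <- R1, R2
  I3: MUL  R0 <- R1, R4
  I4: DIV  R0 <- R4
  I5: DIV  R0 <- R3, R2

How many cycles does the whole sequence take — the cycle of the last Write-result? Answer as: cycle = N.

cycle = 39

cycle 1: I1→MUL
cycle 2: I1 RO · I2→DIV
cycle 6: I1 EX
cycle 7: I1 WR R2
cycle 8: I2 RO · I3→MUL
cycle 9: I3 RO
cycle 13: I3 EX
cycle 14: I3 WR R0
cycle 16: I2 EX
cycle 17: I2 WR R3
cycle 18: I4→DIV
cycle 19: I4 RO
cycle 27: I4 EX
cycle 28: I4 WR R0
cycle 29: I5→DIV
cycle 30: I5 RO
cycle 38: I5 EX
cycle 39: I5 WR R0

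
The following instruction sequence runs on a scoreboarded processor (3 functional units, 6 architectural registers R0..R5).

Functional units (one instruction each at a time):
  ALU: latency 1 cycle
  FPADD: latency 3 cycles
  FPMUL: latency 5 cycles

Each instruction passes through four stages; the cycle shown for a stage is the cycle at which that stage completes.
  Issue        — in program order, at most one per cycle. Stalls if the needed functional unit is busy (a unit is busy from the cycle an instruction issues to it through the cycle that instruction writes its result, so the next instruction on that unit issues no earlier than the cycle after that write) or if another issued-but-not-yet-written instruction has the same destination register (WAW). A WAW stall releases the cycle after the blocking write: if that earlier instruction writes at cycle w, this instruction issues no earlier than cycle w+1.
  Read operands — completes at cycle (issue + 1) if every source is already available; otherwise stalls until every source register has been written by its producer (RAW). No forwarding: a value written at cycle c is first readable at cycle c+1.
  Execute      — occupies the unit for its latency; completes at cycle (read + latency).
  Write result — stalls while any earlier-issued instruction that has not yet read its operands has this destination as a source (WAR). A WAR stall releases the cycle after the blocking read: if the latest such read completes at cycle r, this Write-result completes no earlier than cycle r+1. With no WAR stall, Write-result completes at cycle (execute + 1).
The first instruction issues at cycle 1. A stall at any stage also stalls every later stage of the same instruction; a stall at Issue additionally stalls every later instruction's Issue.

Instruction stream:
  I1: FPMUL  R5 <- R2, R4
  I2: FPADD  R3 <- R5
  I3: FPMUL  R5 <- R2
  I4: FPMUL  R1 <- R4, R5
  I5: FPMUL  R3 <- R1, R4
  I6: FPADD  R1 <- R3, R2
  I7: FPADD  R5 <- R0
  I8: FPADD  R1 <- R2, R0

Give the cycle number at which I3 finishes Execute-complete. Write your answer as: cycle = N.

I1  is:1  ro:2  ex:7  wr:8
I2  is:2  ro:9  ex:12  wr:13  — RAW R5: wait I1 write@8
I3  is:9  ro:10  ex:15  wr:16  — struct: FPMUL busy until I1 writes@8
I4  is:17  ro:18  ex:23  wr:24  — struct: FPMUL busy until I3 writes@16
I5  is:25  ro:26  ex:31  wr:32  — struct: FPMUL busy until I4 writes@24
I6  is:26  ro:33  ex:36  wr:37  — RAW R3: wait I5 write@32
I7  is:38  ro:39  ex:42  wr:43  — struct: FPADD busy until I6 writes@37
I8  is:44  ro:45  ex:48  wr:49  — struct: FPADD busy until I7 writes@43

cycle = 15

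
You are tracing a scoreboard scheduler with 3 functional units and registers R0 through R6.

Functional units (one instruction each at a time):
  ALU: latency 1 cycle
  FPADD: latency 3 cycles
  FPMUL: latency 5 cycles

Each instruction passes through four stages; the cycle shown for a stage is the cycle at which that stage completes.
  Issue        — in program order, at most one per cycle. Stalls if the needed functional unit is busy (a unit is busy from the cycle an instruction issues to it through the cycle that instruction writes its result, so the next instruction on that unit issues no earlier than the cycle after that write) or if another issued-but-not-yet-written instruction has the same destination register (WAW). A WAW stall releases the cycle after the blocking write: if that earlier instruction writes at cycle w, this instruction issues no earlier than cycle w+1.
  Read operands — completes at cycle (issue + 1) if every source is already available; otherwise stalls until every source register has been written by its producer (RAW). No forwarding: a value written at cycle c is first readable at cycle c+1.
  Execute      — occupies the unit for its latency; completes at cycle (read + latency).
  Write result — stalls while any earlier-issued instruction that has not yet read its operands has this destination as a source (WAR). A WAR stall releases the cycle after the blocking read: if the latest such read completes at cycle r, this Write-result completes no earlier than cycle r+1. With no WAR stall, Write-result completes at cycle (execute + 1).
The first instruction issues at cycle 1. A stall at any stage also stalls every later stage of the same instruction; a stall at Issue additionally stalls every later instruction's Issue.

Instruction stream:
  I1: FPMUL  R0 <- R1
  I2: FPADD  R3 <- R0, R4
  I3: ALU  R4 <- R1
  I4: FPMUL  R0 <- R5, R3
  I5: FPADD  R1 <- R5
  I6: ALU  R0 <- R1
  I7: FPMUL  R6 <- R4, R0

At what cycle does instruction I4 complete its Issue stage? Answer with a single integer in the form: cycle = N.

cycle = 9

t=1  I1 issues→FPMUL
t=2  I1 reads | I2 issues→FPADD
t=3  I3 issues→ALU
t=4  I3 reads
t=5  I3 exec-done
t=7  I1 exec-done
t=8  I1 writes R0
t=9  I2 reads | I4 issues→FPMUL
t=10  I3 writes R4
t=12  I2 exec-done
t=13  I2 writes R3
t=14  I4 reads | I5 issues→FPADD
t=15  I5 reads
t=18  I5 exec-done
t=19  I4 exec-done | I5 writes R1
t=20  I4 writes R0
t=21  I6 issues→ALU
t=22  I6 reads | I7 issues→FPMUL
t=23  I6 exec-done
t=24  I6 writes R0
t=25  I7 reads
t=30  I7 exec-done
t=31  I7 writes R6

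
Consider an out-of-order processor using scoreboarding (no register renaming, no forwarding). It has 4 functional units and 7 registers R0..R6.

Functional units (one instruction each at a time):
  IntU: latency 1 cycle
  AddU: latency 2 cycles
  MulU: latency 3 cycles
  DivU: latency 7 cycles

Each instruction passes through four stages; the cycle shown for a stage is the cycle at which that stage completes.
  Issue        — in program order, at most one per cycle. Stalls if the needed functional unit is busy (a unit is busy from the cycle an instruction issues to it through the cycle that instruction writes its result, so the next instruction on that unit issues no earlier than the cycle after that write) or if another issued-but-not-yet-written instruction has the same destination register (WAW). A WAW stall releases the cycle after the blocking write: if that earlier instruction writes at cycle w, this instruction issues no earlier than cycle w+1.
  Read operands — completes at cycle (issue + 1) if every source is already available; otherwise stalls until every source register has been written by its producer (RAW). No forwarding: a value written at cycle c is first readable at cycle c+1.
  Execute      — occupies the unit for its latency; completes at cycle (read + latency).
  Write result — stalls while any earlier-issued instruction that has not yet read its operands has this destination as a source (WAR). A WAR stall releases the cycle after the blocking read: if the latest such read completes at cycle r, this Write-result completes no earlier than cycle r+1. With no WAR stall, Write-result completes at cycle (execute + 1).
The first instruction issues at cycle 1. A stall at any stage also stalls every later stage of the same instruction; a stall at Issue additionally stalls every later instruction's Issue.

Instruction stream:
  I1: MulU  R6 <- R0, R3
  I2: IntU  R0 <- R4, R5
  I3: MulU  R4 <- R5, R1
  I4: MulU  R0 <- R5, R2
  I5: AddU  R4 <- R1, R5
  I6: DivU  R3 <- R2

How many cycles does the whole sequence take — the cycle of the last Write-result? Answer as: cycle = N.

[1] issue I1 (MulU)
[2] I1 read-ops; issue I2 (IntU)
[3] I2 read-ops
[4] I2 finished on IntU
[5] I1 finished on MulU; I2→R0
[6] I1→R6
[7] issue I3 (MulU)
[8] I3 read-ops
[11] I3 finished on MulU
[12] I3→R4
[13] issue I4 (MulU)
[14] I4 read-ops; issue I5 (AddU)
[15] I5 read-ops; issue I6 (DivU)
[16] I6 read-ops
[17] I4 finished on MulU; I5 finished on AddU
[18] I4→R0; I5→R4
[23] I6 finished on DivU
[24] I6→R3

cycle = 24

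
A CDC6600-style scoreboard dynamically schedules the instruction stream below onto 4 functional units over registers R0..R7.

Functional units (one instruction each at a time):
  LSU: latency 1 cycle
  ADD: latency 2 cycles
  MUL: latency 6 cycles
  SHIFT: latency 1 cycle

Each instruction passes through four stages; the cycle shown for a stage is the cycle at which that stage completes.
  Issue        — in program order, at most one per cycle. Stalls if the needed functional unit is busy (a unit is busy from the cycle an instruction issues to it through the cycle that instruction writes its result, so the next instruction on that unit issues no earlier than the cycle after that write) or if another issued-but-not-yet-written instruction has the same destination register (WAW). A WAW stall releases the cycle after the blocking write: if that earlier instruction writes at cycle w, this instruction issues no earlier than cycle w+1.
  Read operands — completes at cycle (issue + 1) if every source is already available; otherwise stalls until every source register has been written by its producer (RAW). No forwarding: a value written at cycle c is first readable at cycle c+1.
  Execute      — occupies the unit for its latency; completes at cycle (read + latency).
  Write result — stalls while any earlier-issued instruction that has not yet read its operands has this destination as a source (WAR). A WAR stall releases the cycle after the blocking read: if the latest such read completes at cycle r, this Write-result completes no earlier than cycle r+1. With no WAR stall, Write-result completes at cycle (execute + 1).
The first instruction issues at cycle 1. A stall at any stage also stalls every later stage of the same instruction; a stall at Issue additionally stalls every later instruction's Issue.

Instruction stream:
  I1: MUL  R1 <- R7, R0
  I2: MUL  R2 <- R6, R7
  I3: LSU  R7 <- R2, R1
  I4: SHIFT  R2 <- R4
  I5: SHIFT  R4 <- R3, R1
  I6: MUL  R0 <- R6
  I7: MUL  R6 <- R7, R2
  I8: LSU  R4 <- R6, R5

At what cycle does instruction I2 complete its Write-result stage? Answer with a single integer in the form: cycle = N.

  I1 | 1 | 2 | 8 | 9
  I2 | 10 | 11 | 17 | 18   struct: MUL busy until I1 writes@9
  I3 | 11 | 19 | 20 | 21   RAW R2: wait I2 write@18
  I4 | 19 | 20 | 21 | 22   WAW R2: wait I2 write@18
  I5 | 23 | 24 | 25 | 26   struct: SHIFT busy until I4 writes@22
  I6 | 24 | 25 | 31 | 32
  I7 | 33 | 34 | 40 | 41   struct: MUL busy until I6 writes@32
  I8 | 34 | 42 | 43 | 44   RAW R6: wait I7 write@41

cycle = 18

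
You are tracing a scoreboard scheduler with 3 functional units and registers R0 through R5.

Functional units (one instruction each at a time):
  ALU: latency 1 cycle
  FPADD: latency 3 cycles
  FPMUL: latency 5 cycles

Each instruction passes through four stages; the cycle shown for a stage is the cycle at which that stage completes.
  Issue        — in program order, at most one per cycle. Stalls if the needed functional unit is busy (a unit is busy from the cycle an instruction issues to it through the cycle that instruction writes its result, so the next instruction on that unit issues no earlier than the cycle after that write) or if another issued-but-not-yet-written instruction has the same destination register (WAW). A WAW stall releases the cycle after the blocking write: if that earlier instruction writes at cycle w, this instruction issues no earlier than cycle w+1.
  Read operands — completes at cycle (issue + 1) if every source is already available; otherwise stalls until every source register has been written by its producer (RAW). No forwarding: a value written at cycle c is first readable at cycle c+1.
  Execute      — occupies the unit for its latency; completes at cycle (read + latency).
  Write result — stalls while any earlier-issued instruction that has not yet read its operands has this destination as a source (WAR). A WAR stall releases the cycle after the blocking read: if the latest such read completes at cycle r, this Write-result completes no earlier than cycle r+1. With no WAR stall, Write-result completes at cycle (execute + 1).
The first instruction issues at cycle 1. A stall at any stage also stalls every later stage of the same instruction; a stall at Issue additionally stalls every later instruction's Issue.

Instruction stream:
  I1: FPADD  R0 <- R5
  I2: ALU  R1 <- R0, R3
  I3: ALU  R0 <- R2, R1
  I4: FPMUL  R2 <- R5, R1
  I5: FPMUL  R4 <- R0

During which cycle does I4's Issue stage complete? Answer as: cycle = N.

cycle = 11

1) issue 1, read 2, done 5, write 6
2) issue 2, read 7, done 8, write 9  <RAW R0: wait I1 write@6>
3) issue 10, read 11, done 12, write 13  <struct: ALU busy until I2 writes@9>
4) issue 11, read 12, done 17, write 18
5) issue 19, read 20, done 25, write 26  <struct: FPMUL busy until I4 writes@18>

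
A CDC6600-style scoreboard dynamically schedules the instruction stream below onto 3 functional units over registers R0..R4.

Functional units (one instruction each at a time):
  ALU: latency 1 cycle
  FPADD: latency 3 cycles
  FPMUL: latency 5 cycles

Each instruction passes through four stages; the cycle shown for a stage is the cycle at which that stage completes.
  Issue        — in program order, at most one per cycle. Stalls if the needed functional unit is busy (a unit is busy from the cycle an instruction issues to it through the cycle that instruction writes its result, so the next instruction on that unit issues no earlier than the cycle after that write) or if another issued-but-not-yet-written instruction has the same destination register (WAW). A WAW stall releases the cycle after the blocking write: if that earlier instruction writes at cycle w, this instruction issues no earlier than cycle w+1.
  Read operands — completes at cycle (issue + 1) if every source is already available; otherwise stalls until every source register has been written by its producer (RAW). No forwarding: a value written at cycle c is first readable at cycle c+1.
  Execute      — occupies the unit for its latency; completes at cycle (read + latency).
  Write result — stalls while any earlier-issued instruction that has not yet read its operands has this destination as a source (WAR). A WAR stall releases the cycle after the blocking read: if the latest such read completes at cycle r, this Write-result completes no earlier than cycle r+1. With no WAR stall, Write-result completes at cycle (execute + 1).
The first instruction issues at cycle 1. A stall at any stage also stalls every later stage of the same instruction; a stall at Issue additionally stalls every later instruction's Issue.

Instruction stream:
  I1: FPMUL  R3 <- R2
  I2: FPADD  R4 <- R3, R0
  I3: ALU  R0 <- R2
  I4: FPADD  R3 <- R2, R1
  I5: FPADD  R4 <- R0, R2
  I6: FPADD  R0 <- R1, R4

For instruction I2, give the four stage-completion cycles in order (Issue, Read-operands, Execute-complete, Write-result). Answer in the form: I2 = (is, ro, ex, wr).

cycle 1: I1 dispatched to FPMUL
cycle 2: I1 operands ready | I2 dispatched to FPADD
cycle 3: I3 dispatched to ALU
cycle 4: I3 operands ready
cycle 5: I3 complete
cycle 7: I1 complete
cycle 8: R3←I1
cycle 9: I2 operands ready
cycle 10: R0←I3
cycle 12: I2 complete
cycle 13: R4←I2
cycle 14: I4 dispatched to FPADD
cycle 15: I4 operands ready
cycle 18: I4 complete
cycle 19: R3←I4
cycle 20: I5 dispatched to FPADD
cycle 21: I5 operands ready
cycle 24: I5 complete
cycle 25: R4←I5
cycle 26: I6 dispatched to FPADD
cycle 27: I6 operands ready
cycle 30: I6 complete
cycle 31: R0←I6

I2 = (2, 9, 12, 13)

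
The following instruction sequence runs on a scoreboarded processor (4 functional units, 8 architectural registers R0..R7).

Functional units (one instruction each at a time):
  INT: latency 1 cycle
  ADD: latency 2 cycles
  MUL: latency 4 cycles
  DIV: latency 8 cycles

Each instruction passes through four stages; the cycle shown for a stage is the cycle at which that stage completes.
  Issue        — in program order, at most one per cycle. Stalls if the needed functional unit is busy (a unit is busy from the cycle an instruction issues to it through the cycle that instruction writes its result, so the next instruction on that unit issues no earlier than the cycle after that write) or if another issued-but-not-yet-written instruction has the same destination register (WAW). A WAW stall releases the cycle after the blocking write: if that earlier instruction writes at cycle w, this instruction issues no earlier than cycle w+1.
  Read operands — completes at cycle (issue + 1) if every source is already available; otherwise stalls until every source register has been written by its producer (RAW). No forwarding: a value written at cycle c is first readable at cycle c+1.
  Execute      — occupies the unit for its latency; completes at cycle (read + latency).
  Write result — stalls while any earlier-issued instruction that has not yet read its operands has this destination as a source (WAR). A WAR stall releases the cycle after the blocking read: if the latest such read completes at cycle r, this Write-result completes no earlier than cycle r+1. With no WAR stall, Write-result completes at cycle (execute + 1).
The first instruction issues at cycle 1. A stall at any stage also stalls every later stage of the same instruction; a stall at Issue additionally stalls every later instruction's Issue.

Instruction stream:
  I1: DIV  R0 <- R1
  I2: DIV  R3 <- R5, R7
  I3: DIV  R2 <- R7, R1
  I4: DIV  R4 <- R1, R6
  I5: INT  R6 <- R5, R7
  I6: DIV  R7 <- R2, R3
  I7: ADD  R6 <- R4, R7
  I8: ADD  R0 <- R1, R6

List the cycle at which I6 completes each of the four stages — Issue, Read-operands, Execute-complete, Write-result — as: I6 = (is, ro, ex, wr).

  I1 | 1 | 2 | 10 | 11
  I2 | 12 | 13 | 21 | 22   struct: DIV busy until I1 writes@11
  I3 | 23 | 24 | 32 | 33   struct: DIV busy until I2 writes@22
  I4 | 34 | 35 | 43 | 44   struct: DIV busy until I3 writes@33
  I5 | 35 | 36 | 37 | 38
  I6 | 45 | 46 | 54 | 55   struct: DIV busy until I4 writes@44
  I7 | 46 | 56 | 58 | 59   RAW R7: wait I6 write@55
  I8 | 60 | 61 | 63 | 64   struct: ADD busy until I7 writes@59

I6 = (45, 46, 54, 55)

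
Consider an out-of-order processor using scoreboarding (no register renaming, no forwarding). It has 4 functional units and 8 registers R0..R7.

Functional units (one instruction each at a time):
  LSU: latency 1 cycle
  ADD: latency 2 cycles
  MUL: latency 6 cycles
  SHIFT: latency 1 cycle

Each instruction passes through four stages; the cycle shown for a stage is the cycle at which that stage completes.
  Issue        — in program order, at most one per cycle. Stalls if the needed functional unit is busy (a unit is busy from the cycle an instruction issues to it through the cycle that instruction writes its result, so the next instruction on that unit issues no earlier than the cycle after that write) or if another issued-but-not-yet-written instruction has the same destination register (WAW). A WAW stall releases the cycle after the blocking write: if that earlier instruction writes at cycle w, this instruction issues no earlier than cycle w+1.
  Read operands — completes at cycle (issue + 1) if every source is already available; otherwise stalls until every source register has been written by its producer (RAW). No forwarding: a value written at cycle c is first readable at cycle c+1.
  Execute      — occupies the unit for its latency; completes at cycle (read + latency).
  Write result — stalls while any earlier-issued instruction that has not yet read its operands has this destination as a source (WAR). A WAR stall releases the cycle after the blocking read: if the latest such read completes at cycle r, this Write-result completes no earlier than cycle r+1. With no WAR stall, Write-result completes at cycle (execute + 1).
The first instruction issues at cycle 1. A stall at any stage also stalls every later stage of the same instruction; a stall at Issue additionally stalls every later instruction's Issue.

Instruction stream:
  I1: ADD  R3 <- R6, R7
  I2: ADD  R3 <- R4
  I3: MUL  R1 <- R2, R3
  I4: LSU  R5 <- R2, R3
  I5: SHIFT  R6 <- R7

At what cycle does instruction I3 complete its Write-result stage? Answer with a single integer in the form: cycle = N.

t=1  issue I1 (ADD)
t=2  I1 read-ops
t=4  I1 finished on ADD
t=5  I1→R3
t=6  issue I2 (ADD)
t=7  I2 read-ops; issue I3 (MUL)
t=8  issue I4 (LSU)
t=9  I2 finished on ADD; issue I5 (SHIFT)
t=10  I2→R3; I5 read-ops
t=11  I3 read-ops; I4 read-ops; I5 finished on SHIFT
t=12  I4 finished on LSU; I5→R6
t=13  I4→R5
t=17  I3 finished on MUL
t=18  I3→R1

cycle = 18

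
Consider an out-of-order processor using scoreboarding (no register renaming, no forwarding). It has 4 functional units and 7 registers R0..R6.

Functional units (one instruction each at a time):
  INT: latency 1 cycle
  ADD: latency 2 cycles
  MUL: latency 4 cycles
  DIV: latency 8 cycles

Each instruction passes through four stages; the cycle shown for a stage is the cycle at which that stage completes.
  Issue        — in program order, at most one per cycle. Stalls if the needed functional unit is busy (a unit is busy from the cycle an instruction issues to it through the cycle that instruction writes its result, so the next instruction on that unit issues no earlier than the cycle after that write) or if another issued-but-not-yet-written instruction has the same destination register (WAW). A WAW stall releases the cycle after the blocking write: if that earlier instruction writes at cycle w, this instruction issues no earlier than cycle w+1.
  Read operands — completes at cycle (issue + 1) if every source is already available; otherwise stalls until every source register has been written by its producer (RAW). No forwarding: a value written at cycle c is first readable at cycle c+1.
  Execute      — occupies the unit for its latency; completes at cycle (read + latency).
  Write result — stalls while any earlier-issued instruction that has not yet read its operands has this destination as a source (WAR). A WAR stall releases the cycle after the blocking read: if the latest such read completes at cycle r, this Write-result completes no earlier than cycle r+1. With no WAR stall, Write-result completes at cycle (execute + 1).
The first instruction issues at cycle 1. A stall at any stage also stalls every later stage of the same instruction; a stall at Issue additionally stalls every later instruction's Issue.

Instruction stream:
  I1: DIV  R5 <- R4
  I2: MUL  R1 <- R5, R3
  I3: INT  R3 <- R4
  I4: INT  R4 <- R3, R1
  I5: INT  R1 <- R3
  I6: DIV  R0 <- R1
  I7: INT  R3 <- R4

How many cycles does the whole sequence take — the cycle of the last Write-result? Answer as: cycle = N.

I1 -> (1, 2, 10, 11)
I2 -> (2, 12, 16, 17)  // RAW R5: wait I1 write@11
I3 -> (3, 4, 5, 13)  // WAR R3: wait I2 read@12
I4 -> (14, 18, 19, 20)  // struct: INT busy until I3 writes@13, RAW R1: wait I2 write@17
I5 -> (21, 22, 23, 24)  // struct: INT busy until I4 writes@20
I6 -> (22, 25, 33, 34)  // RAW R1: wait I5 write@24
I7 -> (25, 26, 27, 28)  // struct: INT busy until I5 writes@24

cycle = 34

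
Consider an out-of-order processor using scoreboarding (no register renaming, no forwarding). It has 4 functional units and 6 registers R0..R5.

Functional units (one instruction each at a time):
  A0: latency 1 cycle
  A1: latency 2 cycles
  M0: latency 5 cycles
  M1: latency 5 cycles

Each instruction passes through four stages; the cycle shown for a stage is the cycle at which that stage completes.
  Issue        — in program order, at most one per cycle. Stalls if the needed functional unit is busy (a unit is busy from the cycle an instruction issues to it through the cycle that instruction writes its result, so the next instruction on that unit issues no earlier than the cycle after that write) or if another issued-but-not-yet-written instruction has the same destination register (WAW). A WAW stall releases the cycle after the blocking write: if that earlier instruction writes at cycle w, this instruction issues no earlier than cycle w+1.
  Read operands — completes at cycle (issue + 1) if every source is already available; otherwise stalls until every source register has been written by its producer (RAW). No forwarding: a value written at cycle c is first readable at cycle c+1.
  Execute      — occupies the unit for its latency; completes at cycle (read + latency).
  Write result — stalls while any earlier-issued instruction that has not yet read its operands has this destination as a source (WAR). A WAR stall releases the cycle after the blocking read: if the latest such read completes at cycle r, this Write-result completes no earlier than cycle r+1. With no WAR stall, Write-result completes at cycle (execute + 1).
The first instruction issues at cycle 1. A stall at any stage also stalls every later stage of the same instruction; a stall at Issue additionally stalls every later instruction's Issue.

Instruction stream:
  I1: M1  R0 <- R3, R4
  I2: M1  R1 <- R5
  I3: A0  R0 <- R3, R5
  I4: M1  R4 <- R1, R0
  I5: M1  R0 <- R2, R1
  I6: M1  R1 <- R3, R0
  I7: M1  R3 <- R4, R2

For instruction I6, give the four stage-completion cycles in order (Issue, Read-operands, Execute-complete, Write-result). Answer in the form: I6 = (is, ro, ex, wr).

c1: I1 issues→M1
c2: I1 reads
c7: I1 exec-done
c8: I1 writes R0
c9: I2 issues→M1
c10: I2 reads | I3 issues→A0
c11: I3 reads
c12: I3 exec-done
c13: I3 writes R0
c15: I2 exec-done
c16: I2 writes R1
c17: I4 issues→M1
c18: I4 reads
c23: I4 exec-done
c24: I4 writes R4
c25: I5 issues→M1
c26: I5 reads
c31: I5 exec-done
c32: I5 writes R0
c33: I6 issues→M1
c34: I6 reads
c39: I6 exec-done
c40: I6 writes R1
c41: I7 issues→M1
c42: I7 reads
c47: I7 exec-done
c48: I7 writes R3

I6 = (33, 34, 39, 40)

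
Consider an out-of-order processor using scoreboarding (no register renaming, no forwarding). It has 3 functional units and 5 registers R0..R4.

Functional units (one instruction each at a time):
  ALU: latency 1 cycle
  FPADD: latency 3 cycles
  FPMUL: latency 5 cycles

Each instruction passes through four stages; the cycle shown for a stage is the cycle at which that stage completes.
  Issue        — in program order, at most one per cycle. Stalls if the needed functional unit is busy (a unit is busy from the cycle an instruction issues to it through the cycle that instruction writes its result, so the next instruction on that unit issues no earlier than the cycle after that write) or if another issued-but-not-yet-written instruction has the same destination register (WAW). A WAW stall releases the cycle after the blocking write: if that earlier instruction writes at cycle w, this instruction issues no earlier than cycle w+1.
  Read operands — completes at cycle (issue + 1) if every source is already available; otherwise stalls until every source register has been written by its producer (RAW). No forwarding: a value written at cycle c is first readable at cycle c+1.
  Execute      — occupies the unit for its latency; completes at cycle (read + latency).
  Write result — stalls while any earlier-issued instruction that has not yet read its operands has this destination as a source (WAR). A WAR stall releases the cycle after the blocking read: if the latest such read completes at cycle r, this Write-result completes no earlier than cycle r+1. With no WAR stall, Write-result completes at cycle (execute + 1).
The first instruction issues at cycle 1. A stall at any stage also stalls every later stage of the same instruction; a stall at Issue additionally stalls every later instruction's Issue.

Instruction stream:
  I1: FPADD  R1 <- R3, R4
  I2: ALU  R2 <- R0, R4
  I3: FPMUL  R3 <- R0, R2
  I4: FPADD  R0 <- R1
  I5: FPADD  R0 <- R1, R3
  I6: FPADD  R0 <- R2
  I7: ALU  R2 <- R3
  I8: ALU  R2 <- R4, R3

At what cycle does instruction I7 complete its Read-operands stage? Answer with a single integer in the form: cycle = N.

I1 -> (1, 2, 5, 6)
I2 -> (2, 3, 4, 5)
I3 -> (3, 6, 11, 12)  // RAW R2: wait I2 write@5
I4 -> (7, 8, 11, 12)  // struct: FPADD busy until I1 writes@6
I5 -> (13, 14, 17, 18)  // struct: FPADD busy until I4 writes@12
I6 -> (19, 20, 23, 24)  // struct: FPADD busy until I5 writes@18
I7 -> (20, 21, 22, 23)
I8 -> (24, 25, 26, 27)  // struct: ALU busy until I7 writes@23

cycle = 21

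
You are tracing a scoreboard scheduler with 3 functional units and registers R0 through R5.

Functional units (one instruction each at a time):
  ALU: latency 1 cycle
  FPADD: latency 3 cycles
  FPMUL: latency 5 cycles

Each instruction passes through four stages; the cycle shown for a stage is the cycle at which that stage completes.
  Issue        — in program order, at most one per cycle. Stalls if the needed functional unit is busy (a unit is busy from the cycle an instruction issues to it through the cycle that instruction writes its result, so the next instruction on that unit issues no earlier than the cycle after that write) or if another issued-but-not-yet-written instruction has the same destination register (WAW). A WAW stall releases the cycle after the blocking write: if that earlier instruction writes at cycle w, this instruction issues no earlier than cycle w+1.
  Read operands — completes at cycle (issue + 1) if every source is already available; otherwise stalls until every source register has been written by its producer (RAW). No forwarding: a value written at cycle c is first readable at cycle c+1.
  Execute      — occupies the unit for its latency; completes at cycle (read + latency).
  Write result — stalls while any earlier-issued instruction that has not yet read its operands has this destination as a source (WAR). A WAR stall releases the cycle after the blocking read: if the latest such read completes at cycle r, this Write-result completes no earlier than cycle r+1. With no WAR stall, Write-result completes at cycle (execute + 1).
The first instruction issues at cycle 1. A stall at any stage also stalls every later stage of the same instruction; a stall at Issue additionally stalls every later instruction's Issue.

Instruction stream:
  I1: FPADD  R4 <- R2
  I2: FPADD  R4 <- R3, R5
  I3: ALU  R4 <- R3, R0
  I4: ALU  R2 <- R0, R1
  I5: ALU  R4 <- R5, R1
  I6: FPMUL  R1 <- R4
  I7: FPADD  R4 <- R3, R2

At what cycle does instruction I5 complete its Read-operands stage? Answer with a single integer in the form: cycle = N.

I1: IS=1 RO=2 EX=5 WR=6
I2: IS=7 RO=8 EX=11 WR=12  [struct: FPADD busy until I1 writes@6]
I3: IS=13 RO=14 EX=15 WR=16  [WAW R4: wait I2 write@12]
I4: IS=17 RO=18 EX=19 WR=20  [struct: ALU busy until I3 writes@16]
I5: IS=21 RO=22 EX=23 WR=24  [struct: ALU busy until I4 writes@20]
I6: IS=22 RO=25 EX=30 WR=31  [RAW R4: wait I5 write@24]
I7: IS=25 RO=26 EX=29 WR=30  [WAW R4: wait I5 write@24]

cycle = 22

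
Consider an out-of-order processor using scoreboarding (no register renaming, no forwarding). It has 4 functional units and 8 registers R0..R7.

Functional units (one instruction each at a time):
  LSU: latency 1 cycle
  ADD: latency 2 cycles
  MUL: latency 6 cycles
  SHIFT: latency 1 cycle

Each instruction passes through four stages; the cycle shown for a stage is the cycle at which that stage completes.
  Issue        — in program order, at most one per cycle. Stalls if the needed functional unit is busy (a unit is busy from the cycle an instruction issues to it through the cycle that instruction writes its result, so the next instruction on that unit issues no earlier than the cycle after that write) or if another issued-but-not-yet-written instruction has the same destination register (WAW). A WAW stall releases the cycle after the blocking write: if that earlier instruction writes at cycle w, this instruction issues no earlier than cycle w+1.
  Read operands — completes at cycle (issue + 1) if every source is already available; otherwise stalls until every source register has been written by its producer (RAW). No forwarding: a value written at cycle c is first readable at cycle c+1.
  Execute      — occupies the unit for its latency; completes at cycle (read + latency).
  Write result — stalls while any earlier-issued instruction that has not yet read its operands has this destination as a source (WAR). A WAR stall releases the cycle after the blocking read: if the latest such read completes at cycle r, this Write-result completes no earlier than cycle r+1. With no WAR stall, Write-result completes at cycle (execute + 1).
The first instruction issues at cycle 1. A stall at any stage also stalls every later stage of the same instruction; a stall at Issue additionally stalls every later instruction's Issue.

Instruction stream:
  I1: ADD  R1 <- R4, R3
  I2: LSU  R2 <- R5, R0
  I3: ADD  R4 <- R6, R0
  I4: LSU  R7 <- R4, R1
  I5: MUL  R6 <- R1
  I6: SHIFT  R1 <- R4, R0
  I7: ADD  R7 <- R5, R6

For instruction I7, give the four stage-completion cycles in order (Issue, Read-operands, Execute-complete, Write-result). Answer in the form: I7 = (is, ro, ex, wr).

I1  is:1  ro:2  ex:4  wr:5
I2  is:2  ro:3  ex:4  wr:5
I3  is:6  ro:7  ex:9  wr:10  — struct: ADD busy until I1 writes@5
I4  is:7  ro:11  ex:12  wr:13  — RAW R4: wait I3 write@10
I5  is:8  ro:9  ex:15  wr:16
I6  is:9  ro:11  ex:12  wr:13  — RAW R4: wait I3 write@10
I7  is:14  ro:17  ex:19  wr:20  — WAW R7: wait I4 write@13, RAW R6: wait I5 write@16

I7 = (14, 17, 19, 20)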